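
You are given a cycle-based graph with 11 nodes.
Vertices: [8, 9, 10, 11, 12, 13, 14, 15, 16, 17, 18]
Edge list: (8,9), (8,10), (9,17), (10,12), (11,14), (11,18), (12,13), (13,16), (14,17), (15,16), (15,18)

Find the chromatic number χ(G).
Clique number ω(G) = 2 (lower bound: χ ≥ ω).
Odd cycle [16, 13, 12, 10, 8, 9, 17, 14, 11, 18, 15] needs 3 colors (χ ≥ 3).
The coloring below uses 3 colors, so χ(G) = 3.
A valid 3-coloring: color 1: [8, 12, 16, 17, 18]; color 2: [9, 10, 13, 14, 15]; color 3: [11].

χ(G) = 3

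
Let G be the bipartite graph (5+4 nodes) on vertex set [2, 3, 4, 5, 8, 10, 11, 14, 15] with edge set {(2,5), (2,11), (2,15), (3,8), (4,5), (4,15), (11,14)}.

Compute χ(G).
χ(G) = 2

Clique number ω(G) = 2 (lower bound: χ ≥ ω).
The graph is bipartite (no odd cycle), so 2 colors suffice: χ(G) = 2.
A valid 2-coloring: color 1: [2, 3, 4, 10, 14]; color 2: [5, 8, 11, 15].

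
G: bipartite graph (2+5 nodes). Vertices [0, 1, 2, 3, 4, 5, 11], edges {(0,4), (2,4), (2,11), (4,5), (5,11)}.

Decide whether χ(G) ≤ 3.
A valid 3-coloring: color 1: [1, 3, 4, 11]; color 2: [0, 2, 5].
(χ(G) = 2 ≤ 3.)

Yes, G is 3-colorable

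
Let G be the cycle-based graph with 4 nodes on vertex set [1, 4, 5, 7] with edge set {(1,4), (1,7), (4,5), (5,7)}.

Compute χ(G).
Clique number ω(G) = 2 (lower bound: χ ≥ ω).
The graph is bipartite (no odd cycle), so 2 colors suffice: χ(G) = 2.
A valid 2-coloring: color 1: [4, 7]; color 2: [1, 5].

χ(G) = 2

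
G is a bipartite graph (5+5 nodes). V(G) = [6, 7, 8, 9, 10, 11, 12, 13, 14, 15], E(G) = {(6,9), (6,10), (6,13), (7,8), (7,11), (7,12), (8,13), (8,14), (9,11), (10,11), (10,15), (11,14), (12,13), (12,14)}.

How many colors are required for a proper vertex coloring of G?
Clique number ω(G) = 2 (lower bound: χ ≥ ω).
The graph is bipartite (no odd cycle), so 2 colors suffice: χ(G) = 2.
A valid 2-coloring: color 1: [6, 8, 11, 12, 15]; color 2: [7, 9, 10, 13, 14].

χ(G) = 2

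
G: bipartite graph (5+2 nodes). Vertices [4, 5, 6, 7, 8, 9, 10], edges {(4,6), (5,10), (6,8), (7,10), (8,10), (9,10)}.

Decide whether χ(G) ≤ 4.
A valid 4-coloring: color 1: [6, 10]; color 2: [4, 5, 7, 8, 9].
(χ(G) = 2 ≤ 4.)

Yes, G is 4-colorable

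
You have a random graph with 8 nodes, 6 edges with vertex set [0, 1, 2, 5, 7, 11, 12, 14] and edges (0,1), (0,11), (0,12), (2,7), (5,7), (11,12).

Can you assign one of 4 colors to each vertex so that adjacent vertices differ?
A valid 4-coloring: color 1: [0, 7, 14]; color 2: [1, 2, 5, 12]; color 3: [11].
(χ(G) = 3 ≤ 4.)

Yes, G is 4-colorable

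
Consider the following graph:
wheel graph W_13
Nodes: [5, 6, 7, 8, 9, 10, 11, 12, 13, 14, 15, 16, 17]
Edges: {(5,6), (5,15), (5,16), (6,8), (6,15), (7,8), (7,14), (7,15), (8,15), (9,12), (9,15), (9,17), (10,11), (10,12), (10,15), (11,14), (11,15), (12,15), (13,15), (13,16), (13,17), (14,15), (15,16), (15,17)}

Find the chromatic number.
χ(G) = 3

Clique number ω(G) = 3 (lower bound: χ ≥ ω).
The clique on [5, 15, 16] has size 3, forcing χ ≥ 3, and the coloring below uses 3 colors, so χ(G) = 3.
A valid 3-coloring: color 1: [15]; color 2: [6, 7, 11, 12, 16, 17]; color 3: [5, 8, 9, 10, 13, 14].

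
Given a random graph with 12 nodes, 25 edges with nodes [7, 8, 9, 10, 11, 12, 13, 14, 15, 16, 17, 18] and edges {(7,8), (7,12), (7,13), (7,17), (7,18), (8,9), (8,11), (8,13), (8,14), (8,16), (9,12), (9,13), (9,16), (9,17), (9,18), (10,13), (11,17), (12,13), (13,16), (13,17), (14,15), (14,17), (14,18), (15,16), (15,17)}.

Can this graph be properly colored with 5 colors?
A valid 5-coloring: color 1: [11, 13, 15, 18]; color 2: [7, 9, 10, 14]; color 3: [8, 12, 17]; color 4: [16].
(χ(G) = 4 ≤ 5.)

Yes, G is 5-colorable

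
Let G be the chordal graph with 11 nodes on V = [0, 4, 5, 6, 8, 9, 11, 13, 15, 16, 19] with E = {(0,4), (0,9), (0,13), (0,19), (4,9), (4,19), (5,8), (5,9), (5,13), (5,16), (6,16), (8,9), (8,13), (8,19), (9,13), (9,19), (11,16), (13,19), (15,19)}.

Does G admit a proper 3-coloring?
No, G is not 3-colorable

The clique on vertices [0, 4, 9, 19] has size 4 > 3, so it alone needs 4 colors.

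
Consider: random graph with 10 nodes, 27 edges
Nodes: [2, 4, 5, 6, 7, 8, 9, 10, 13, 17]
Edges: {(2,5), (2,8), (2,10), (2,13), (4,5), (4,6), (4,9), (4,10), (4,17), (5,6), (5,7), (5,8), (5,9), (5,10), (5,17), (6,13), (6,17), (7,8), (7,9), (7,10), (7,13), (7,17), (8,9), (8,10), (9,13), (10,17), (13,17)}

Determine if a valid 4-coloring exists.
Yes, G is 4-colorable

A valid 4-coloring: color 1: [5, 13]; color 2: [6, 9, 10]; color 3: [8, 17]; color 4: [2, 4, 7].
(χ(G) = 4 ≤ 4.)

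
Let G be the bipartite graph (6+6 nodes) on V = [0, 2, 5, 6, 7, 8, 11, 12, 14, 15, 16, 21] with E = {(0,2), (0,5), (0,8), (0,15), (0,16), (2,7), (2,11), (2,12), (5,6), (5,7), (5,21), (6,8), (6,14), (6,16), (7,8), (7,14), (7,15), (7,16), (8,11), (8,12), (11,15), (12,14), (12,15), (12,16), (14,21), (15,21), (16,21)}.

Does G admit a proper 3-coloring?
Yes, G is 3-colorable

A valid 3-coloring: color 1: [0, 6, 7, 11, 12, 21]; color 2: [2, 5, 8, 14, 15, 16].
(χ(G) = 2 ≤ 3.)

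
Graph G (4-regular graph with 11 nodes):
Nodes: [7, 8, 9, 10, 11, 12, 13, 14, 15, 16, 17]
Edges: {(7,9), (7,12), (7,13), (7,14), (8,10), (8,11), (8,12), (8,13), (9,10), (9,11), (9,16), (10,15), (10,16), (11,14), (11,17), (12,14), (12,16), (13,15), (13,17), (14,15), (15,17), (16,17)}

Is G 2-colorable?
The clique on vertices [7, 12, 14] has size 3 > 2, so it alone needs 3 colors.

No, G is not 2-colorable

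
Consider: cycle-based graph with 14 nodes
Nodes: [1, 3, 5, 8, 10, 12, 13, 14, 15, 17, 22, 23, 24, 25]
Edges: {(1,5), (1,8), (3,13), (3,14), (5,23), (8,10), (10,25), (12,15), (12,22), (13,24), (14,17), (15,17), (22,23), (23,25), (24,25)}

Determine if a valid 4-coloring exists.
A valid 4-coloring: color 1: [1, 3, 10, 12, 17, 23, 24]; color 2: [5, 8, 13, 14, 15, 22, 25].
(χ(G) = 2 ≤ 4.)

Yes, G is 4-colorable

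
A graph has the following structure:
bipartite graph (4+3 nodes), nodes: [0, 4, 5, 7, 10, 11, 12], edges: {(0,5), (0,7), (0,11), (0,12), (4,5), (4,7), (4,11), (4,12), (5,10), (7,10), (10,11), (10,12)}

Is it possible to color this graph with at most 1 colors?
Edge (0,11) forces its endpoints to differ, so 1 color is not enough.

No, G is not 1-colorable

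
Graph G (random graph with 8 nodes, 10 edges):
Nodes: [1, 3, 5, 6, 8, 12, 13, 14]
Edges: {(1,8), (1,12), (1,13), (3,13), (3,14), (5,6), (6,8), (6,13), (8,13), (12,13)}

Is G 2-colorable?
The clique on vertices [1, 8, 13] has size 3 > 2, so it alone needs 3 colors.

No, G is not 2-colorable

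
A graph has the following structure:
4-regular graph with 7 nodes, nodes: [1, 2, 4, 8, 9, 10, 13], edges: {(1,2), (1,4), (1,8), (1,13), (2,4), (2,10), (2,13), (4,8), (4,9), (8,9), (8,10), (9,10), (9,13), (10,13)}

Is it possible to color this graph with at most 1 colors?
The clique on vertices [1, 4, 8] has size 3 > 1, so it alone needs 3 colors.

No, G is not 1-colorable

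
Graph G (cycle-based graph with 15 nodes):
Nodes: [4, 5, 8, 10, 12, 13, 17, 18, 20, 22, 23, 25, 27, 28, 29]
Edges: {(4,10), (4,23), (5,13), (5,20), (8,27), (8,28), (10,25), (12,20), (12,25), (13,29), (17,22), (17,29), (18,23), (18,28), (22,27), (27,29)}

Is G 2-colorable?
Odd cycle [23, 4, 10, 25, 12, 20, 5, 13, 29, 27, 8, 28, 18] needs 3 colors (χ ≥ 3).
Hence χ(G) ≥ 3 > 2, so no proper 2-coloring exists.

No, G is not 2-colorable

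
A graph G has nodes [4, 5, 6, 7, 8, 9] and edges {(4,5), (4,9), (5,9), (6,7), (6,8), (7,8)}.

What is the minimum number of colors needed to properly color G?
χ(G) = 3

Clique number ω(G) = 3 (lower bound: χ ≥ ω).
The clique on [6, 7, 8] has size 3, forcing χ ≥ 3, and the coloring below uses 3 colors, so χ(G) = 3.
A valid 3-coloring: color 1: [4, 7]; color 2: [6, 9]; color 3: [5, 8].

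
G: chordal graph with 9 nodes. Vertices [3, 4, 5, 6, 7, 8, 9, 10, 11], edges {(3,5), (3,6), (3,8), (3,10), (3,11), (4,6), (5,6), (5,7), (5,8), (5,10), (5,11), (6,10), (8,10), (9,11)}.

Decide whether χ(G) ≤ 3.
The clique on vertices [3, 5, 8, 10] has size 4 > 3, so it alone needs 4 colors.

No, G is not 3-colorable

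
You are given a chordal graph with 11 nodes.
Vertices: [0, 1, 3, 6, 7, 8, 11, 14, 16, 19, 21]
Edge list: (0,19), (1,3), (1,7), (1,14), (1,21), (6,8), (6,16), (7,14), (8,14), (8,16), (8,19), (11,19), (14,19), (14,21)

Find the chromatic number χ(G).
χ(G) = 3

Clique number ω(G) = 3 (lower bound: χ ≥ ω).
The clique on [6, 8, 16] has size 3, forcing χ ≥ 3, and the coloring below uses 3 colors, so χ(G) = 3.
A valid 3-coloring: color 1: [0, 3, 11, 14, 16]; color 2: [1, 6, 19]; color 3: [7, 8, 21].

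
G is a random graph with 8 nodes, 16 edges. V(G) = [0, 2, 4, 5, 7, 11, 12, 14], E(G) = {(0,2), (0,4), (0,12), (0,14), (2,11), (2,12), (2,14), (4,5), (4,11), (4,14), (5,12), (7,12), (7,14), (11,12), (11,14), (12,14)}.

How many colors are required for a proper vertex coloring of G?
Clique number ω(G) = 4 (lower bound: χ ≥ ω).
The clique on [0, 2, 12, 14] has size 4, forcing χ ≥ 4, and the coloring below uses 4 colors, so χ(G) = 4.
A valid 4-coloring: color 1: [4, 12]; color 2: [5, 14]; color 3: [0, 7, 11]; color 4: [2].

χ(G) = 4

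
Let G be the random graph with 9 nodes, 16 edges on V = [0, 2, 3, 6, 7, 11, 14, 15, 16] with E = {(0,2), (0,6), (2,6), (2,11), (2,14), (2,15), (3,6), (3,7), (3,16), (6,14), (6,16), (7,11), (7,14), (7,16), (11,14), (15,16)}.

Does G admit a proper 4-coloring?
Yes, G is 4-colorable

A valid 4-coloring: color 1: [6, 11, 15]; color 2: [2, 7]; color 3: [0, 14, 16]; color 4: [3].
(χ(G) = 4 ≤ 4.)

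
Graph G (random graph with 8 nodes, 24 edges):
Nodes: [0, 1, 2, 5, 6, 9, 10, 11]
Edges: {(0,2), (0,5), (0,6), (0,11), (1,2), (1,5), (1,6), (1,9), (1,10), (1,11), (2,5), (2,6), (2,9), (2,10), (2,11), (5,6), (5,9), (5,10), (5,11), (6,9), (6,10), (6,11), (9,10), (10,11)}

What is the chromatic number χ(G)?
χ(G) = 6

Clique number ω(G) = 6 (lower bound: χ ≥ ω).
The clique on [1, 2, 5, 6, 9, 10] has size 6, forcing χ ≥ 6, and the coloring below uses 6 colors, so χ(G) = 6.
A valid 6-coloring: color 1: [2]; color 2: [6]; color 3: [5]; color 4: [9, 11]; color 5: [0, 10]; color 6: [1].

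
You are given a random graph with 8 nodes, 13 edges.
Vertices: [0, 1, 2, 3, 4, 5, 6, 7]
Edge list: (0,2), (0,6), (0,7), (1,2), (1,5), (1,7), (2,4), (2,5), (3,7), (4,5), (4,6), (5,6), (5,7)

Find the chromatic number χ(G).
χ(G) = 3

Clique number ω(G) = 3 (lower bound: χ ≥ ω).
The clique on [1, 2, 5] has size 3, forcing χ ≥ 3, and the coloring below uses 3 colors, so χ(G) = 3.
A valid 3-coloring: color 1: [0, 3, 5]; color 2: [2, 6, 7]; color 3: [1, 4].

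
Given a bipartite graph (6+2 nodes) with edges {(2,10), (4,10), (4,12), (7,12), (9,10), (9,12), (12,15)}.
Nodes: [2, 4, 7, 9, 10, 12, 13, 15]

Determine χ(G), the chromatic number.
χ(G) = 2

Clique number ω(G) = 2 (lower bound: χ ≥ ω).
The graph is bipartite (no odd cycle), so 2 colors suffice: χ(G) = 2.
A valid 2-coloring: color 1: [10, 12, 13]; color 2: [2, 4, 7, 9, 15].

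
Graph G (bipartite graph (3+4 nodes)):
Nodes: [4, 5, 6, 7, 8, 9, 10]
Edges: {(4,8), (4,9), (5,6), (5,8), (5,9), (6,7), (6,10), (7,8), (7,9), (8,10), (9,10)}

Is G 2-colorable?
Yes, G is 2-colorable

A valid 2-coloring: color 1: [6, 8, 9]; color 2: [4, 5, 7, 10].
(χ(G) = 2 ≤ 2.)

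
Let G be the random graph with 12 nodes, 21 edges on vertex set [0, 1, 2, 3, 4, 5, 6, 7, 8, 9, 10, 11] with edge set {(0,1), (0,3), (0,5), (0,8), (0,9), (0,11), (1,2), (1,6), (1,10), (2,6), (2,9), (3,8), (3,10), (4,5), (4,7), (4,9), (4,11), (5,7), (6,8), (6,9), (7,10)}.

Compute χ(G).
χ(G) = 3

Clique number ω(G) = 3 (lower bound: χ ≥ ω).
The clique on [0, 3, 8] has size 3, forcing χ ≥ 3, and the coloring below uses 3 colors, so χ(G) = 3.
A valid 3-coloring: color 1: [0, 4, 6, 10]; color 2: [1, 3, 7, 9, 11]; color 3: [2, 5, 8].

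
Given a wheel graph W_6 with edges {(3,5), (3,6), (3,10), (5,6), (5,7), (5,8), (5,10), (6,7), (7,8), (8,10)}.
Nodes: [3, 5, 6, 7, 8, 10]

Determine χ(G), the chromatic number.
χ(G) = 4

Clique number ω(G) = 3 (lower bound: χ ≥ ω).
Odd cycle [8, 7, 6, 3, 10] needs 3 colors (χ ≥ 3).
Vertex 5 is adjacent to every vertex of [3, 6, 7, 8, 10], which already need 3 colors among themselves, so 5 needs a new color (χ ≥ 4).
The coloring below uses 4 colors, so χ(G) = 4.
A valid 4-coloring: color 1: [5]; color 2: [3, 8]; color 3: [7, 10]; color 4: [6].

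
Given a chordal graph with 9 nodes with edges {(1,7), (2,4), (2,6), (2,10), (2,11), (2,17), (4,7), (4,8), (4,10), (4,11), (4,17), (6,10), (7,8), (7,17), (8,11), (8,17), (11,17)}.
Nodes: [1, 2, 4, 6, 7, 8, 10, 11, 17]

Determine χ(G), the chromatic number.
χ(G) = 4

Clique number ω(G) = 4 (lower bound: χ ≥ ω).
The clique on [4, 8, 11, 17] has size 4, forcing χ ≥ 4, and the coloring below uses 4 colors, so χ(G) = 4.
A valid 4-coloring: color 1: [1, 4, 6]; color 2: [10, 17]; color 3: [2, 8]; color 4: [7, 11].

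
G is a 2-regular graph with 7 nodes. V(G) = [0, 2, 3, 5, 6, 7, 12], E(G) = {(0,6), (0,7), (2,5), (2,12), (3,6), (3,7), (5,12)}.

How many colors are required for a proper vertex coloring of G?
χ(G) = 3

Clique number ω(G) = 3 (lower bound: χ ≥ ω).
The clique on [2, 5, 12] has size 3, forcing χ ≥ 3, and the coloring below uses 3 colors, so χ(G) = 3.
A valid 3-coloring: color 1: [6, 7, 12]; color 2: [0, 3, 5]; color 3: [2].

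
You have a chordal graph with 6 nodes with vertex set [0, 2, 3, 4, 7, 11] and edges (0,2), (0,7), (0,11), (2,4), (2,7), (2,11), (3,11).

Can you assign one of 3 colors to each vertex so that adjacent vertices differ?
A valid 3-coloring: color 1: [2, 3]; color 2: [0, 4]; color 3: [7, 11].
(χ(G) = 3 ≤ 3.)

Yes, G is 3-colorable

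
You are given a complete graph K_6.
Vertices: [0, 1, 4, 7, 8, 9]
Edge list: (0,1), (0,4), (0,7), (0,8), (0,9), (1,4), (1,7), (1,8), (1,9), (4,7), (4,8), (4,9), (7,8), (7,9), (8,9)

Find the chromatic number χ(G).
Clique number ω(G) = 6 (lower bound: χ ≥ ω).
The clique on [0, 1, 4, 7, 8, 9] has size 6, forcing χ ≥ 6, and the coloring below uses 6 colors, so χ(G) = 6.
A valid 6-coloring: color 1: [7]; color 2: [1]; color 3: [9]; color 4: [4]; color 5: [8]; color 6: [0].

χ(G) = 6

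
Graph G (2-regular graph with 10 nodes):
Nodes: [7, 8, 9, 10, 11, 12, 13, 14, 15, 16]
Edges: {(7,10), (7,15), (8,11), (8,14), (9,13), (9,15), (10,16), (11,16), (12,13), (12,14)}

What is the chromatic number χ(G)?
χ(G) = 2

Clique number ω(G) = 2 (lower bound: χ ≥ ω).
The graph is bipartite (no odd cycle), so 2 colors suffice: χ(G) = 2.
A valid 2-coloring: color 1: [10, 11, 13, 14, 15]; color 2: [7, 8, 9, 12, 16].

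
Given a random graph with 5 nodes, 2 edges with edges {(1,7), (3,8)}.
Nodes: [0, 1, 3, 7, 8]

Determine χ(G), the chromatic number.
χ(G) = 2

Clique number ω(G) = 2 (lower bound: χ ≥ ω).
The graph is bipartite (no odd cycle), so 2 colors suffice: χ(G) = 2.
A valid 2-coloring: color 1: [0, 1, 3]; color 2: [7, 8].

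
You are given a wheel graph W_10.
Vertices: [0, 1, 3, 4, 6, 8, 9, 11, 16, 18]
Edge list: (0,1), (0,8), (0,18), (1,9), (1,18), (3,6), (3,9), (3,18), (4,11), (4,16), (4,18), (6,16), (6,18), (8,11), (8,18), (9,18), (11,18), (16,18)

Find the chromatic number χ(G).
χ(G) = 4

Clique number ω(G) = 3 (lower bound: χ ≥ ω).
Odd cycle [3, 9, 1, 0, 8, 11, 4, 16, 6] needs 3 colors (χ ≥ 3).
Vertex 18 is adjacent to every vertex of [0, 1, 3, 4, 6, 8, 9, 11, 16], which already need 3 colors among themselves, so 18 needs a new color (χ ≥ 4).
The coloring below uses 4 colors, so χ(G) = 4.
A valid 4-coloring: color 1: [18]; color 2: [1, 3, 8, 16]; color 3: [0, 6, 9, 11]; color 4: [4].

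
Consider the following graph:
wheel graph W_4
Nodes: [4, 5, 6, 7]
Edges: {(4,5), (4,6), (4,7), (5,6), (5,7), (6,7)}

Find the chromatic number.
χ(G) = 4

Clique number ω(G) = 4 (lower bound: χ ≥ ω).
The clique on [4, 5, 6, 7] has size 4, forcing χ ≥ 4, and the coloring below uses 4 colors, so χ(G) = 4.
A valid 4-coloring: color 1: [7]; color 2: [5]; color 3: [4]; color 4: [6].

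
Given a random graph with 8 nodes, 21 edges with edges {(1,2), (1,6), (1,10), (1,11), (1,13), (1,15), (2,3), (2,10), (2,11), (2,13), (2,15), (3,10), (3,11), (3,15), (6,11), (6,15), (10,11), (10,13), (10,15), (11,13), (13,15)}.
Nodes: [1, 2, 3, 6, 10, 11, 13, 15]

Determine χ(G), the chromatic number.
χ(G) = 5

Clique number ω(G) = 5 (lower bound: χ ≥ ω).
The clique on [1, 2, 10, 11, 13] has size 5, forcing χ ≥ 5, and the coloring below uses 5 colors, so χ(G) = 5.
A valid 5-coloring: color 1: [1, 3]; color 2: [11, 15]; color 3: [6, 10]; color 4: [2]; color 5: [13].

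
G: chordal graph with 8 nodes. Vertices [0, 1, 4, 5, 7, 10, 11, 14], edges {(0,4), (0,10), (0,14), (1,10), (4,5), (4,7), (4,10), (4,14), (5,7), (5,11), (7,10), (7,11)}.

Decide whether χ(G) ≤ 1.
No, G is not 1-colorable

The clique on vertices [5, 7, 11] has size 3 > 1, so it alone needs 3 colors.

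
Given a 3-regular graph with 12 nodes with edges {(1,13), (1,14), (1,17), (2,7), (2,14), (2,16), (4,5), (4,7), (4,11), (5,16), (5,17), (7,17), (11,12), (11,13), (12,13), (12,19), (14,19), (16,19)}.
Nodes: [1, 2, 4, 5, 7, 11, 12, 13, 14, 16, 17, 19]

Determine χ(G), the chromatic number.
χ(G) = 3

Clique number ω(G) = 3 (lower bound: χ ≥ ω).
The clique on [11, 12, 13] has size 3, forcing χ ≥ 3, and the coloring below uses 3 colors, so χ(G) = 3.
A valid 3-coloring: color 1: [4, 13, 14, 16, 17]; color 2: [1, 5, 7, 12]; color 3: [2, 11, 19].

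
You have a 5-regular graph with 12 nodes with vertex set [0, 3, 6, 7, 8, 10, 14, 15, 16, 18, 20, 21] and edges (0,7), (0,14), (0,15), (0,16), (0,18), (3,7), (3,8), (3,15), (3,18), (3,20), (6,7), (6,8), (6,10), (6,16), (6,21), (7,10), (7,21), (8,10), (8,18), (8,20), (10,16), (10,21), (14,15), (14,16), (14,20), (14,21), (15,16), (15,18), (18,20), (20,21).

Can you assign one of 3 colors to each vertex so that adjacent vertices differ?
The clique on vertices [0, 14, 15, 16] has size 4 > 3, so it alone needs 4 colors.

No, G is not 3-colorable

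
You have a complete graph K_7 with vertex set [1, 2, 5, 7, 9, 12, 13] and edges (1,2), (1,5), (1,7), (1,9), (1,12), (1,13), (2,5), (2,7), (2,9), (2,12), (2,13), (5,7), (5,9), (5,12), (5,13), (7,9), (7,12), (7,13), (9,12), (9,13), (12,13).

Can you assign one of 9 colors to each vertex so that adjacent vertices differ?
Yes, G is 9-colorable

A valid 9-coloring: color 1: [7]; color 2: [13]; color 3: [2]; color 4: [1]; color 5: [5]; color 6: [12]; color 7: [9].
(χ(G) = 7 ≤ 9.)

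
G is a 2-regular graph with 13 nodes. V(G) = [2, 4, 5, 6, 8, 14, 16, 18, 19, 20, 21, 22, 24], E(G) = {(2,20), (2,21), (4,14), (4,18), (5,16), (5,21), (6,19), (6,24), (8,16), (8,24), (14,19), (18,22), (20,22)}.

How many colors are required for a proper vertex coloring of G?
χ(G) = 3

Clique number ω(G) = 2 (lower bound: χ ≥ ω).
Odd cycle [22, 18, 4, 14, 19, 6, 24, 8, 16, 5, 21, 2, 20] needs 3 colors (χ ≥ 3).
The coloring below uses 3 colors, so χ(G) = 3.
A valid 3-coloring: color 1: [2, 4, 5, 6, 8, 22]; color 2: [14, 16, 18, 20, 21, 24]; color 3: [19].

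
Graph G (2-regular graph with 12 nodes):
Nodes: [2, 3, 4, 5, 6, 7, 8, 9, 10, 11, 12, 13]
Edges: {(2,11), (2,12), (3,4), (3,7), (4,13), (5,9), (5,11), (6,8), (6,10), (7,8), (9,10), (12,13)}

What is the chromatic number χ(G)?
Clique number ω(G) = 2 (lower bound: χ ≥ ω).
The graph is bipartite (no odd cycle), so 2 colors suffice: χ(G) = 2.
A valid 2-coloring: color 1: [4, 6, 7, 9, 11, 12]; color 2: [2, 3, 5, 8, 10, 13].

χ(G) = 2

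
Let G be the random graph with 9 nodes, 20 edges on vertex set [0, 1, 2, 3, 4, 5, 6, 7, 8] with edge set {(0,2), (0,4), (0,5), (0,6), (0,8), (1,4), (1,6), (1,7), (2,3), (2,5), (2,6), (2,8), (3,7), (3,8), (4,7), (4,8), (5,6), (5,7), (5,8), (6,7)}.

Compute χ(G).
Clique number ω(G) = 4 (lower bound: χ ≥ ω).
The clique on [0, 2, 5, 8] has size 4, forcing χ ≥ 4, and the coloring below uses 4 colors, so χ(G) = 4.
A valid 4-coloring: color 1: [2, 7]; color 2: [3, 4, 5]; color 3: [6, 8]; color 4: [0, 1].

χ(G) = 4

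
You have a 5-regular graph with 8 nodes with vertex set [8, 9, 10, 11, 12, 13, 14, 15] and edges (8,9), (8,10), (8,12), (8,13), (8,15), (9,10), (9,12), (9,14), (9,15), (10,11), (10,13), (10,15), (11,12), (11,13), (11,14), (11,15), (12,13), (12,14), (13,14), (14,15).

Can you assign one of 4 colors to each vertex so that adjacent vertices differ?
A valid 4-coloring: color 1: [9, 11]; color 2: [8, 14]; color 3: [13, 15]; color 4: [10, 12].
(χ(G) = 4 ≤ 4.)

Yes, G is 4-colorable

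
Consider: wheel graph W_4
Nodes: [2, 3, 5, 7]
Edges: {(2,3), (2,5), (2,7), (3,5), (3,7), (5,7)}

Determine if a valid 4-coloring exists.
Yes, G is 4-colorable

A valid 4-coloring: color 1: [5]; color 2: [3]; color 3: [2]; color 4: [7].
(χ(G) = 4 ≤ 4.)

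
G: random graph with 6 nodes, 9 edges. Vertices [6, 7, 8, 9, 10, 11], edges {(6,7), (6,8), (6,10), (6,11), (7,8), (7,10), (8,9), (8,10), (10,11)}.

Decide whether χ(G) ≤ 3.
No, G is not 3-colorable

The clique on vertices [6, 7, 8, 10] has size 4 > 3, so it alone needs 4 colors.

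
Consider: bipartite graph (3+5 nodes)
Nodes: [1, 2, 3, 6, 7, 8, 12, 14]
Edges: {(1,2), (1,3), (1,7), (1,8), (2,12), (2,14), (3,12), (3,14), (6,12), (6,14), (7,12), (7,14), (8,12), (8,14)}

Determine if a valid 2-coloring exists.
Yes, G is 2-colorable

A valid 2-coloring: color 1: [1, 12, 14]; color 2: [2, 3, 6, 7, 8].
(χ(G) = 2 ≤ 2.)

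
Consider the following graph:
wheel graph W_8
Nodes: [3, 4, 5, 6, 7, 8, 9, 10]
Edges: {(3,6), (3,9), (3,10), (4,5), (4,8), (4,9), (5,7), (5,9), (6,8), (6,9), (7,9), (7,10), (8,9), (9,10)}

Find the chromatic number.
Clique number ω(G) = 3 (lower bound: χ ≥ ω).
Odd cycle [7, 10, 3, 6, 8, 4, 5] needs 3 colors (χ ≥ 3).
Vertex 9 is adjacent to every vertex of [3, 4, 5, 6, 7, 8, 10], which already need 3 colors among themselves, so 9 needs a new color (χ ≥ 4).
The coloring below uses 4 colors, so χ(G) = 4.
A valid 4-coloring: color 1: [9]; color 2: [3, 4, 7]; color 3: [5, 6, 10]; color 4: [8].

χ(G) = 4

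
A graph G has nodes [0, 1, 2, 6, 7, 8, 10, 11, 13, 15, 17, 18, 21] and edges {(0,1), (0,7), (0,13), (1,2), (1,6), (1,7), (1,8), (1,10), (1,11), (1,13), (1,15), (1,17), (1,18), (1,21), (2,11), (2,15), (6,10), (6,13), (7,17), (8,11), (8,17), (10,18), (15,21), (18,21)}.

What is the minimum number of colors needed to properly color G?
χ(G) = 3

Clique number ω(G) = 3 (lower bound: χ ≥ ω).
The clique on [0, 1, 13] has size 3, forcing χ ≥ 3, and the coloring below uses 3 colors, so χ(G) = 3.
A valid 3-coloring: color 1: [1]; color 2: [2, 7, 8, 10, 13, 21]; color 3: [0, 6, 11, 15, 17, 18].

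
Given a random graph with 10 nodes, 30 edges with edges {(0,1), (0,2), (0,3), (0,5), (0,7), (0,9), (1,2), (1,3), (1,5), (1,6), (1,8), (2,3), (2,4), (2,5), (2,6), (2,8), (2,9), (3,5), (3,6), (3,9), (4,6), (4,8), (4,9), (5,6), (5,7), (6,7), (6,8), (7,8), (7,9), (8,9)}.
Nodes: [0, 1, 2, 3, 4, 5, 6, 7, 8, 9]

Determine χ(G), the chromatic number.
Clique number ω(G) = 5 (lower bound: χ ≥ ω).
The clique on [0, 1, 2, 3, 5] has size 5, forcing χ ≥ 5, and the coloring below uses 5 colors, so χ(G) = 5.
A valid 5-coloring: color 1: [2, 7]; color 2: [0, 6]; color 3: [5, 8]; color 4: [1, 9]; color 5: [3, 4].

χ(G) = 5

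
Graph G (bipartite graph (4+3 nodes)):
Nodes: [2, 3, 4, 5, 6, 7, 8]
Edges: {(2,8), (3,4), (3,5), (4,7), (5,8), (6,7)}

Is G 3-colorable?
Yes, G is 3-colorable

A valid 3-coloring: color 1: [2, 4, 5, 6]; color 2: [3, 7, 8].
(χ(G) = 2 ≤ 3.)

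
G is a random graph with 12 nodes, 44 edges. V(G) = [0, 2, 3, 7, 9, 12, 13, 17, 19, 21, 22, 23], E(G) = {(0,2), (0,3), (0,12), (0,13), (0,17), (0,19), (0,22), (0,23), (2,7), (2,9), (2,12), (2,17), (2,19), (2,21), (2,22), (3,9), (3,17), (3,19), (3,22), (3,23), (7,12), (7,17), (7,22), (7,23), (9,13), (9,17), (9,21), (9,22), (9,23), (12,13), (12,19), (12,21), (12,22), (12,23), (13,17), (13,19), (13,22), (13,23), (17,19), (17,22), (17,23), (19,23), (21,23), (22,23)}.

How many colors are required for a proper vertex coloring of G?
χ(G) = 5

Clique number ω(G) = 5 (lower bound: χ ≥ ω).
The clique on [0, 3, 17, 19, 23] has size 5, forcing χ ≥ 5, and the coloring below uses 5 colors, so χ(G) = 5.
A valid 5-coloring: color 1: [2, 23]; color 2: [12, 17]; color 3: [19, 21, 22]; color 4: [0, 7, 9]; color 5: [3, 13].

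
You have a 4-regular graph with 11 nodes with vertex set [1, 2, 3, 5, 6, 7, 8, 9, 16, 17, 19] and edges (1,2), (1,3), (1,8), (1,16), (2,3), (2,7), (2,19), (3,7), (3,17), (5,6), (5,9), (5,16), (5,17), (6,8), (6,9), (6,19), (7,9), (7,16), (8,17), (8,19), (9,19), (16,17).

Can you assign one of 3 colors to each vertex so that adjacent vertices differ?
Yes, G is 3-colorable

A valid 3-coloring: color 1: [3, 8, 9, 16]; color 2: [1, 5, 7, 19]; color 3: [2, 6, 17].
(χ(G) = 3 ≤ 3.)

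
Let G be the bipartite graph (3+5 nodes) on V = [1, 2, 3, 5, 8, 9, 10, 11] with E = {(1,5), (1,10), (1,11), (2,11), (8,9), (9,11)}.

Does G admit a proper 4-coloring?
A valid 4-coloring: color 1: [1, 2, 3, 9]; color 2: [5, 8, 10, 11].
(χ(G) = 2 ≤ 4.)

Yes, G is 4-colorable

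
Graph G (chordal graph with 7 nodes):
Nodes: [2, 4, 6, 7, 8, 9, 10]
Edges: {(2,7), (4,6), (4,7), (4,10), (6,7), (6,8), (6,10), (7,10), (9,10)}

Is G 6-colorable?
Yes, G is 6-colorable

A valid 6-coloring: color 1: [7, 8, 9]; color 2: [2, 6]; color 3: [10]; color 4: [4].
(χ(G) = 4 ≤ 6.)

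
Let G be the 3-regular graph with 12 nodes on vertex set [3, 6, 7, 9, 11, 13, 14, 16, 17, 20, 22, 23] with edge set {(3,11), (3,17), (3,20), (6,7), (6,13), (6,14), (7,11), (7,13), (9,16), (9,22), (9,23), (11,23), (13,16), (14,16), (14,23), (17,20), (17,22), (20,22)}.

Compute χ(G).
Clique number ω(G) = 3 (lower bound: χ ≥ ω).
The clique on [3, 17, 20] has size 3, forcing χ ≥ 3, and the coloring below uses 3 colors, so χ(G) = 3.
A valid 3-coloring: color 1: [9, 11, 13, 14, 20]; color 2: [3, 7, 16, 22, 23]; color 3: [6, 17].

χ(G) = 3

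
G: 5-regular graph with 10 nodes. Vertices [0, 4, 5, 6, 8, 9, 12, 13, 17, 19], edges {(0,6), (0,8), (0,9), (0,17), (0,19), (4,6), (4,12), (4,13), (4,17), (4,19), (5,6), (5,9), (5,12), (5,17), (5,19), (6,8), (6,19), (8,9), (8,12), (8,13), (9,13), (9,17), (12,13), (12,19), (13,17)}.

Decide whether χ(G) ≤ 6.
Yes, G is 6-colorable

A valid 6-coloring: color 1: [0, 4, 5]; color 2: [6, 9, 12]; color 3: [8, 17, 19]; color 4: [13].
(χ(G) = 4 ≤ 6.)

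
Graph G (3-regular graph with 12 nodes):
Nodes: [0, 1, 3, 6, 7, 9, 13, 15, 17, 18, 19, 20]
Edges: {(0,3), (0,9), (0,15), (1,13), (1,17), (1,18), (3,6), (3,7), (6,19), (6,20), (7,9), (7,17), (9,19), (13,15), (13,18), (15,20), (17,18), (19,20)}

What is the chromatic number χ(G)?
Clique number ω(G) = 3 (lower bound: χ ≥ ω).
The clique on [1, 17, 18] has size 3, forcing χ ≥ 3, and the coloring below uses 3 colors, so χ(G) = 3.
A valid 3-coloring: color 1: [0, 7, 18, 19]; color 2: [3, 9, 13, 17, 20]; color 3: [1, 6, 15].

χ(G) = 3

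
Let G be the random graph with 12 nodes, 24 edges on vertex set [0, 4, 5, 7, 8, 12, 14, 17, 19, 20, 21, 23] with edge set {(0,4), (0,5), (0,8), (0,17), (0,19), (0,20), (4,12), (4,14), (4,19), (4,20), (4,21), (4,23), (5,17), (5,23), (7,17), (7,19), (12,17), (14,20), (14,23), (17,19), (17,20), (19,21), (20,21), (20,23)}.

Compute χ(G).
χ(G) = 4

Clique number ω(G) = 4 (lower bound: χ ≥ ω).
The clique on [4, 14, 20, 23] has size 4, forcing χ ≥ 4, and the coloring below uses 4 colors, so χ(G) = 4.
A valid 4-coloring: color 1: [4, 8, 17]; color 2: [5, 12, 19, 20]; color 3: [0, 7, 21, 23]; color 4: [14].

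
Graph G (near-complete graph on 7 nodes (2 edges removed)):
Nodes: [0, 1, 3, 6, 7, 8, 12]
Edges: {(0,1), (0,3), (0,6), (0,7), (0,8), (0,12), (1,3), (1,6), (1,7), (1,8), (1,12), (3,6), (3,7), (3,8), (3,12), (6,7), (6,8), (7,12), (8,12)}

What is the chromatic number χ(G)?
Clique number ω(G) = 5 (lower bound: χ ≥ ω).
The clique on [0, 1, 3, 8, 12] has size 5, forcing χ ≥ 5, and the coloring below uses 5 colors, so χ(G) = 5.
A valid 5-coloring: color 1: [0]; color 2: [3]; color 3: [1]; color 4: [7, 8]; color 5: [6, 12].

χ(G) = 5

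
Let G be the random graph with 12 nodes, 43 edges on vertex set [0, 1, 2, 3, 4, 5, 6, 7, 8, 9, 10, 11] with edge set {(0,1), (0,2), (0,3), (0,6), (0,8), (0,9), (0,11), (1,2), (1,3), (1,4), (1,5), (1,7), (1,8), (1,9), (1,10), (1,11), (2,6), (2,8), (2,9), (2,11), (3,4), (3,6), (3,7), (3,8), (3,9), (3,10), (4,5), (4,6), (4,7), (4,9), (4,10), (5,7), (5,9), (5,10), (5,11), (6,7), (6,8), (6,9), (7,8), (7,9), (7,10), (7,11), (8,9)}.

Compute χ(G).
Clique number ω(G) = 5 (lower bound: χ ≥ ω).
The clique on [0, 1, 2, 8, 9] has size 5, forcing χ ≥ 5, and the coloring below uses 5 colors, so χ(G) = 5.
A valid 5-coloring: color 1: [1, 6]; color 2: [0, 7]; color 3: [9, 10, 11]; color 4: [2, 3, 5]; color 5: [4, 8].

χ(G) = 5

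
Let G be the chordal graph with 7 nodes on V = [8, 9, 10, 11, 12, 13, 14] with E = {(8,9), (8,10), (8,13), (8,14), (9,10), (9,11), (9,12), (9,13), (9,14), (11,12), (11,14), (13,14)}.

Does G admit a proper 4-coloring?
Yes, G is 4-colorable

A valid 4-coloring: color 1: [9]; color 2: [10, 12, 14]; color 3: [8, 11]; color 4: [13].
(χ(G) = 4 ≤ 4.)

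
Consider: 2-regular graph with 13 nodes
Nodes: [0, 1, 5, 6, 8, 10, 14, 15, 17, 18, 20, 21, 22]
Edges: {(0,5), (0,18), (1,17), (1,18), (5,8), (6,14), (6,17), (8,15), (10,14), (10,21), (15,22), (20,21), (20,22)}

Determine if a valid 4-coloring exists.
Yes, G is 4-colorable

A valid 4-coloring: color 1: [0, 1, 6, 8, 10, 20]; color 2: [5, 14, 15, 17, 18, 21]; color 3: [22].
(χ(G) = 3 ≤ 4.)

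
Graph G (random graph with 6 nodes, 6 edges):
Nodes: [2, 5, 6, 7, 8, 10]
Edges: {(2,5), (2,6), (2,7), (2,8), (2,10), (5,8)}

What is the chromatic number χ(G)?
χ(G) = 3

Clique number ω(G) = 3 (lower bound: χ ≥ ω).
The clique on [2, 5, 8] has size 3, forcing χ ≥ 3, and the coloring below uses 3 colors, so χ(G) = 3.
A valid 3-coloring: color 1: [2]; color 2: [6, 7, 8, 10]; color 3: [5].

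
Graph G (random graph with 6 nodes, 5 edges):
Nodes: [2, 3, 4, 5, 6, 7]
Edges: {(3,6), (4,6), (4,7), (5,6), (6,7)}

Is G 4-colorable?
Yes, G is 4-colorable

A valid 4-coloring: color 1: [2, 6]; color 2: [3, 5, 7]; color 3: [4].
(χ(G) = 3 ≤ 4.)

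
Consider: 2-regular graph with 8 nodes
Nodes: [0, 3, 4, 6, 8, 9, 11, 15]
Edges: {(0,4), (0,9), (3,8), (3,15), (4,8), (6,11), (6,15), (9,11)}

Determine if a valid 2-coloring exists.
Yes, G is 2-colorable

A valid 2-coloring: color 1: [0, 8, 11, 15]; color 2: [3, 4, 6, 9].
(χ(G) = 2 ≤ 2.)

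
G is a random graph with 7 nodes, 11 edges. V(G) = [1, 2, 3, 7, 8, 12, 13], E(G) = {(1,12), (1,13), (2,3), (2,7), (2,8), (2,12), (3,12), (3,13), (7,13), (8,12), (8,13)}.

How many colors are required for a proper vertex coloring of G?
Clique number ω(G) = 3 (lower bound: χ ≥ ω).
The clique on [2, 8, 12] has size 3, forcing χ ≥ 3, and the coloring below uses 3 colors, so χ(G) = 3.
A valid 3-coloring: color 1: [12, 13]; color 2: [1, 2]; color 3: [3, 7, 8].

χ(G) = 3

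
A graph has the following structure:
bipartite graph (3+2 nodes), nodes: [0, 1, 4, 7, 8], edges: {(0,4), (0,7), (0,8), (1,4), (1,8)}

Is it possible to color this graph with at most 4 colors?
A valid 4-coloring: color 1: [0, 1]; color 2: [4, 7, 8].
(χ(G) = 2 ≤ 4.)

Yes, G is 4-colorable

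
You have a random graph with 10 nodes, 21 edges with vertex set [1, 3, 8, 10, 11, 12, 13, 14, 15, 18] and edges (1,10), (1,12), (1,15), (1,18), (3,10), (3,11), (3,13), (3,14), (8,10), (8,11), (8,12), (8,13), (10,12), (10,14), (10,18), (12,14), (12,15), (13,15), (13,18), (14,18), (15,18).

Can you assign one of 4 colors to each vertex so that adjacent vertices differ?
A valid 4-coloring: color 1: [10, 11, 13]; color 2: [3, 12, 18]; color 3: [1, 8, 14]; color 4: [15].
(χ(G) = 4 ≤ 4.)

Yes, G is 4-colorable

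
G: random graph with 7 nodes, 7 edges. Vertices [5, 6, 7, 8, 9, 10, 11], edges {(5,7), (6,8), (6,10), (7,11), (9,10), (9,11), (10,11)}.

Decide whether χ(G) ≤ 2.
The clique on vertices [9, 10, 11] has size 3 > 2, so it alone needs 3 colors.

No, G is not 2-colorable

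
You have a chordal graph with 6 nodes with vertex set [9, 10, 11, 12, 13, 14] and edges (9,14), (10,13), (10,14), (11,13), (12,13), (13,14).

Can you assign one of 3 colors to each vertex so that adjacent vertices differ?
Yes, G is 3-colorable

A valid 3-coloring: color 1: [9, 13]; color 2: [11, 12, 14]; color 3: [10].
(χ(G) = 3 ≤ 3.)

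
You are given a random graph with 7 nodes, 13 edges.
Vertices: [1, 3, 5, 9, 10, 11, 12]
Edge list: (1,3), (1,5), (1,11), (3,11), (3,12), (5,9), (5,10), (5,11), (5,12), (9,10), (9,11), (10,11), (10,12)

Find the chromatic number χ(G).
χ(G) = 4

Clique number ω(G) = 4 (lower bound: χ ≥ ω).
The clique on [5, 9, 10, 11] has size 4, forcing χ ≥ 4, and the coloring below uses 4 colors, so χ(G) = 4.
A valid 4-coloring: color 1: [3, 5]; color 2: [11, 12]; color 3: [1, 10]; color 4: [9].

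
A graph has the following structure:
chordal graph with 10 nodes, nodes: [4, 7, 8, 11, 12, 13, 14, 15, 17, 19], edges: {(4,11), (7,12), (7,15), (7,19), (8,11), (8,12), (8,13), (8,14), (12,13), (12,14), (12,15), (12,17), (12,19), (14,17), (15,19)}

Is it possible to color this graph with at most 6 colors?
A valid 6-coloring: color 1: [11, 12]; color 2: [4, 8, 17, 19]; color 3: [7, 13, 14]; color 4: [15].
(χ(G) = 4 ≤ 6.)

Yes, G is 6-colorable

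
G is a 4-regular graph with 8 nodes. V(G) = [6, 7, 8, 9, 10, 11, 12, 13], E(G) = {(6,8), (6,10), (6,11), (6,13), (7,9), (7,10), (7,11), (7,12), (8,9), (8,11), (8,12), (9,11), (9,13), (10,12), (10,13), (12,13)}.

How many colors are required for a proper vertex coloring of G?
Clique number ω(G) = 3 (lower bound: χ ≥ ω).
The clique on [8, 9, 11] has size 3, forcing χ ≥ 3, and the coloring below uses 3 colors, so χ(G) = 3.
A valid 3-coloring: color 1: [10, 11]; color 2: [6, 9, 12]; color 3: [7, 8, 13].

χ(G) = 3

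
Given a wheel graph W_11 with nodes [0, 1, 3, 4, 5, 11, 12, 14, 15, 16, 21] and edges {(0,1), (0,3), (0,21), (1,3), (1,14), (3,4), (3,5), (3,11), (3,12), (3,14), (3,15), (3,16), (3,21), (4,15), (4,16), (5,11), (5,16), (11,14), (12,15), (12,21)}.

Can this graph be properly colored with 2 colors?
No, G is not 2-colorable

The clique on vertices [0, 1, 3] has size 3 > 2, so it alone needs 3 colors.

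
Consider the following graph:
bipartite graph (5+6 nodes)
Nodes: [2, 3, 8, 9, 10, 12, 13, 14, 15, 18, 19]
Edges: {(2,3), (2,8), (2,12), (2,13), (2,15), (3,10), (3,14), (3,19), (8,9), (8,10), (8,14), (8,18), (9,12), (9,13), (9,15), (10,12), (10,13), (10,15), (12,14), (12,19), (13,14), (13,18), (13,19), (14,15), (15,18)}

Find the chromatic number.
χ(G) = 2

Clique number ω(G) = 2 (lower bound: χ ≥ ω).
The graph is bipartite (no odd cycle), so 2 colors suffice: χ(G) = 2.
A valid 2-coloring: color 1: [3, 8, 12, 13, 15]; color 2: [2, 9, 10, 14, 18, 19].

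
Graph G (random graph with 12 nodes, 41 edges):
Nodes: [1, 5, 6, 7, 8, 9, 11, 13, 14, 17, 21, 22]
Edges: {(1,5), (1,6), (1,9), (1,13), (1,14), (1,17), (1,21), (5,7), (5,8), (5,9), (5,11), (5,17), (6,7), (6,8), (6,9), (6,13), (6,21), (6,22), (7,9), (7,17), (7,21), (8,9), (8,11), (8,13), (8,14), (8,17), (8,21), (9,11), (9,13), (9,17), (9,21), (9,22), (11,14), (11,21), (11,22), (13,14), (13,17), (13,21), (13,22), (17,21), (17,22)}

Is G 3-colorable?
The clique on vertices [8, 9, 13, 17, 21] has size 5 > 3, so it alone needs 5 colors.

No, G is not 3-colorable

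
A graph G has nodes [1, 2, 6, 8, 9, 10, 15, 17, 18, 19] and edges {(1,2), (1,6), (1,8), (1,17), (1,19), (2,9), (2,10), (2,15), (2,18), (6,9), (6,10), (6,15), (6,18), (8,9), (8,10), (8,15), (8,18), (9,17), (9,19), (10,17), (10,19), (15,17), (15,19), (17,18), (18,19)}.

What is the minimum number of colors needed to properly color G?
χ(G) = 2

Clique number ω(G) = 2 (lower bound: χ ≥ ω).
The graph is bipartite (no odd cycle), so 2 colors suffice: χ(G) = 2.
A valid 2-coloring: color 1: [2, 6, 8, 17, 19]; color 2: [1, 9, 10, 15, 18].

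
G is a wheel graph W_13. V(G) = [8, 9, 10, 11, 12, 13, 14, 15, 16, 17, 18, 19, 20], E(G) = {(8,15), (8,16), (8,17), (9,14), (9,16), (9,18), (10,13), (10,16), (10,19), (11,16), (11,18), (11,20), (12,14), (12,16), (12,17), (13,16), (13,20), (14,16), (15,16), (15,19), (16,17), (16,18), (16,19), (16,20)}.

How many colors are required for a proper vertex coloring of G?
χ(G) = 3

Clique number ω(G) = 3 (lower bound: χ ≥ ω).
The clique on [8, 16, 17] has size 3, forcing χ ≥ 3, and the coloring below uses 3 colors, so χ(G) = 3.
A valid 3-coloring: color 1: [16]; color 2: [10, 14, 15, 17, 18, 20]; color 3: [8, 9, 11, 12, 13, 19].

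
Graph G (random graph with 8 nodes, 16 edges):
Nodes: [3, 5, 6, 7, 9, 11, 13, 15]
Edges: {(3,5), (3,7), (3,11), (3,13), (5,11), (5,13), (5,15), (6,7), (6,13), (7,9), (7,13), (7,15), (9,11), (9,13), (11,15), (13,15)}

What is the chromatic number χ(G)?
χ(G) = 3

Clique number ω(G) = 3 (lower bound: χ ≥ ω).
The clique on [3, 5, 11] has size 3, forcing χ ≥ 3, and the coloring below uses 3 colors, so χ(G) = 3.
A valid 3-coloring: color 1: [11, 13]; color 2: [5, 7]; color 3: [3, 6, 9, 15].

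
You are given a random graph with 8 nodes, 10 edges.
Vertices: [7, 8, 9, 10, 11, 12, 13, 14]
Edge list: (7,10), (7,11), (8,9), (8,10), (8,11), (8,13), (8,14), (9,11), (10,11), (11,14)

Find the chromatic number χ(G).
χ(G) = 3

Clique number ω(G) = 3 (lower bound: χ ≥ ω).
The clique on [8, 9, 11] has size 3, forcing χ ≥ 3, and the coloring below uses 3 colors, so χ(G) = 3.
A valid 3-coloring: color 1: [7, 8, 12]; color 2: [11, 13]; color 3: [9, 10, 14].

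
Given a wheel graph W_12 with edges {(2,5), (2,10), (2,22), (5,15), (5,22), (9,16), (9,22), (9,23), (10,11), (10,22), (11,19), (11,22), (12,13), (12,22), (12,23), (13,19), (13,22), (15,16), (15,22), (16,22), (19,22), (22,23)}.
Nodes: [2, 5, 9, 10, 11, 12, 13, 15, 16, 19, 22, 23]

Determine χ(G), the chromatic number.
Clique number ω(G) = 3 (lower bound: χ ≥ ω).
Odd cycle [2, 10, 11, 19, 13, 12, 23, 9, 16, 15, 5] needs 3 colors (χ ≥ 3).
Vertex 22 is adjacent to every vertex of [2, 5, 9, 10, 11, 12, 13, 15, 16, 19, 23], which already need 3 colors among themselves, so 22 needs a new color (χ ≥ 4).
The coloring below uses 4 colors, so χ(G) = 4.
A valid 4-coloring: color 1: [22]; color 2: [2, 11, 13, 15, 23]; color 3: [5, 9, 10, 12, 19]; color 4: [16].

χ(G) = 4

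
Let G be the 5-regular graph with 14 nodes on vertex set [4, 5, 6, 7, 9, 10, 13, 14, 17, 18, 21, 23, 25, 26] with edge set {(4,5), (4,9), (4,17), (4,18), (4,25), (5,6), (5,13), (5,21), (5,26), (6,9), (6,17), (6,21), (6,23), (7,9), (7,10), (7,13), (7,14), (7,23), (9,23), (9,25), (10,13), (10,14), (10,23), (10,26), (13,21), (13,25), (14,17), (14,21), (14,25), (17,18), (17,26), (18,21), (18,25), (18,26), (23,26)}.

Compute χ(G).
χ(G) = 4

Clique number ω(G) = 3 (lower bound: χ ≥ ω).
Suppose a proper 3-coloring c exists. The clique [4, 9, 25] takes 3 distinct colors; by symmetry let c(4) = 1, c(9) = 2, c(25) = 3.
- Vertex 18: neighbors [4, 25] already have colors [1, 3] ⇒ c(18) = 2.
- Vertex 17: neighbors [4, 18] already have colors [1, 2] ⇒ c(17) = 3.
- Vertex 6: neighbors [9, 17] already have colors [2, 3] ⇒ c(6) = 1.
- Vertex 21: neighbors [6, 18] already have colors [1, 2] ⇒ c(21) = 3.
- Vertex 23: neighbors [6, 9] already have colors [1, 2] ⇒ c(23) = 3.
- Vertex 7: neighbors [9, 23] already have colors [2, 3] ⇒ c(7) = 1.
- Vertex 10: neighbors [7, 23] already have colors [1, 3] ⇒ c(10) = 2.
- Vertex 13: neighbors [7, 10, 21] already have colors [1, 2, 3] — all 3 colors blocked. Contradiction.
The forced assignments end in a contradiction, so G has no proper 3-coloring (χ ≥ 4).
The coloring below uses 4 colors, so χ(G) = 4.
A valid 4-coloring: color 1: [17, 21, 23, 25]; color 2: [4, 6, 13, 14, 26]; color 3: [5, 9, 10, 18]; color 4: [7].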